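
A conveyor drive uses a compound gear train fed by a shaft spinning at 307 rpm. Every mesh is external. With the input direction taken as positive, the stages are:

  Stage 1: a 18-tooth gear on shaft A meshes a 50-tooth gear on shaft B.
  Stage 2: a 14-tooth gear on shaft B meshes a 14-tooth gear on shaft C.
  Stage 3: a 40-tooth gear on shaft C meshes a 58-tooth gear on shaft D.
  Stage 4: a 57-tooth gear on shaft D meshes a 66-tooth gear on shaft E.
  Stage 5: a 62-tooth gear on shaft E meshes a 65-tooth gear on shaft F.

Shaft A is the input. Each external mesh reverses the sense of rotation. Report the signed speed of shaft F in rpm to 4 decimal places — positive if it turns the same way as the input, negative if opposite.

-62.7888 rpm (opposite to input, |ω| = 62.7888 rpm)

Stage 1 [18T→50T]: ω = 307.0000×18/50 = 110.5200 rpm, dir flips to −; running = −110.5200
Stage 2 [14T→14T]: ω = 110.5200×14/14 = 110.5200 rpm, dir flips to +; running = +110.5200
Stage 3 [40T→58T]: ω = 110.5200×40/58 = 76.2207 rpm, dir flips to −; running = −76.2207
Stage 4 [57T→66T]: ω = 76.2207×57/66 = 65.8270 rpm, dir flips to +; running = +65.8270
Stage 5 [62T→65T]: ω = 65.8270×62/65 = 62.7888 rpm, dir flips to −; running = −62.7888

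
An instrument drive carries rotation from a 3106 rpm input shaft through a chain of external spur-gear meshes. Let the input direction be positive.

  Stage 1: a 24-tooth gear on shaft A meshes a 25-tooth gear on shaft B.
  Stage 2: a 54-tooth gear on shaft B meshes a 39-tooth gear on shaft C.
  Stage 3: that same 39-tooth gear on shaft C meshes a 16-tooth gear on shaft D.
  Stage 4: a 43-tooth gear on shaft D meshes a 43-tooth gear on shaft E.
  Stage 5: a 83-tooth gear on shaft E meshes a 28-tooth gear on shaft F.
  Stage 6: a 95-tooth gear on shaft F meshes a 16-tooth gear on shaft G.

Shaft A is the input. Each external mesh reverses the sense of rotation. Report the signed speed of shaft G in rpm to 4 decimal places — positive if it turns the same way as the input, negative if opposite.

+177121.0366 rpm (same as input, |ω| = 177121.0366 rpm)

Stage 1 [24T→25T]: ω = 3106.0000×24/25 = 2981.7600 rpm, dir flips to −; running = −2981.7600
Stage 2 [54T→39T]: ω = 2981.7600×54/39 = 4128.5908 rpm, dir flips to +; running = +4128.5908
Stage 3 [39T→16T]: ω = 4128.5908×39/16 = 10063.4400 rpm, dir flips to −; running = −10063.4400
Stage 4 [43T→43T]: ω = 10063.4400×43/43 = 10063.4400 rpm, dir flips to +; running = +10063.4400
Stage 5 [83T→28T]: ω = 10063.4400×83/28 = 29830.9114 rpm, dir flips to −; running = −29830.9114
Stage 6 [95T→16T]: ω = 29830.9114×95/16 = 177121.0366 rpm, dir flips to +; running = +177121.0366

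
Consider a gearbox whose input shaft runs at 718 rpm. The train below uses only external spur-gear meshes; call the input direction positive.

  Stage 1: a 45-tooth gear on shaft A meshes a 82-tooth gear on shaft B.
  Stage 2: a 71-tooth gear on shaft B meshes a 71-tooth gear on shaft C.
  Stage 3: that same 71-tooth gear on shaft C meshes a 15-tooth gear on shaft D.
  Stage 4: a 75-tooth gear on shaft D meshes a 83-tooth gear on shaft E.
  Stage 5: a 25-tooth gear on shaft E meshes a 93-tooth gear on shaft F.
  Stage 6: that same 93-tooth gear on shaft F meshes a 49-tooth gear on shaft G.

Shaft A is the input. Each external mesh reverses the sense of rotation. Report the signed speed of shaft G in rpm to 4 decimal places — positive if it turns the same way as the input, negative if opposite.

Stage 1 [45T→82T]: ω = 718.0000×45/82 = 394.0244 rpm, dir flips to −; running = −394.0244
Stage 2 [71T→71T]: ω = 394.0244×71/71 = 394.0244 rpm, dir flips to +; running = +394.0244
Stage 3 [71T→15T]: ω = 394.0244×71/15 = 1865.0488 rpm, dir flips to −; running = −1865.0488
Stage 4 [75T→83T]: ω = 1865.0488×75/83 = 1685.2850 rpm, dir flips to +; running = +1685.2850
Stage 5 [25T→93T]: ω = 1685.2850×25/93 = 453.0336 rpm, dir flips to −; running = −453.0336
Stage 6 [93T→49T]: ω = 453.0336×93/49 = 859.8393 rpm, dir flips to +; running = +859.8393

+859.8393 rpm (same as input, |ω| = 859.8393 rpm)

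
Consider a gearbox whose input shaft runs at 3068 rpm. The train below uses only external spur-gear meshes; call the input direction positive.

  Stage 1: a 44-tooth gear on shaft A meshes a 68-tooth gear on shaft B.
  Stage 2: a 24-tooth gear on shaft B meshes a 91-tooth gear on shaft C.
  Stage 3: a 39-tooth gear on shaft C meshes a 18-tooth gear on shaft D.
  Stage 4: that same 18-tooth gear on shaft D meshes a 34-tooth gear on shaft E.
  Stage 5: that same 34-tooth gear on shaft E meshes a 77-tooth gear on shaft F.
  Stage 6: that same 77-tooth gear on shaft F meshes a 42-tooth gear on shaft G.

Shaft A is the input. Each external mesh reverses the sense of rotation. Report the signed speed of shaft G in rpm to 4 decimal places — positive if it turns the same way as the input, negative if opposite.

+486.1657 rpm (same as input, |ω| = 486.1657 rpm)

Stage 1 [44T→68T]: ω = 3068.0000×44/68 = 1985.1765 rpm, dir flips to −; running = −1985.1765
Stage 2 [24T→91T]: ω = 1985.1765×24/91 = 523.5630 rpm, dir flips to +; running = +523.5630
Stage 3 [39T→18T]: ω = 523.5630×39/18 = 1134.3866 rpm, dir flips to −; running = −1134.3866
Stage 4 [18T→34T]: ω = 1134.3866×18/34 = 600.5576 rpm, dir flips to +; running = +600.5576
Stage 5 [34T→77T]: ω = 600.5576×34/77 = 265.1813 rpm, dir flips to −; running = −265.1813
Stage 6 [77T→42T]: ω = 265.1813×77/42 = 486.1657 rpm, dir flips to +; running = +486.1657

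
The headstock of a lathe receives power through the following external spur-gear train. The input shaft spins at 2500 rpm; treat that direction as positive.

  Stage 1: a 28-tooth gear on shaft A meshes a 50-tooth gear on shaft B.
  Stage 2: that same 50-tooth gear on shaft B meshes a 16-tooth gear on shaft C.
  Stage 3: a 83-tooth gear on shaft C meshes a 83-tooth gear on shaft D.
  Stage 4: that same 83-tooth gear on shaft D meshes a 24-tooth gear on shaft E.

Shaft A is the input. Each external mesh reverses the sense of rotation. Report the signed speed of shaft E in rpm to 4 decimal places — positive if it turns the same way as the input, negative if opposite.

+15130.2083 rpm (same as input, |ω| = 15130.2083 rpm)

Stage 1 [28T→50T]: ω = 2500.0000×28/50 = 1400.0000 rpm, dir flips to −; running = −1400.0000
Stage 2 [50T→16T]: ω = 1400.0000×50/16 = 4375.0000 rpm, dir flips to +; running = +4375.0000
Stage 3 [83T→83T]: ω = 4375.0000×83/83 = 4375.0000 rpm, dir flips to −; running = −4375.0000
Stage 4 [83T→24T]: ω = 4375.0000×83/24 = 15130.2083 rpm, dir flips to +; running = +15130.2083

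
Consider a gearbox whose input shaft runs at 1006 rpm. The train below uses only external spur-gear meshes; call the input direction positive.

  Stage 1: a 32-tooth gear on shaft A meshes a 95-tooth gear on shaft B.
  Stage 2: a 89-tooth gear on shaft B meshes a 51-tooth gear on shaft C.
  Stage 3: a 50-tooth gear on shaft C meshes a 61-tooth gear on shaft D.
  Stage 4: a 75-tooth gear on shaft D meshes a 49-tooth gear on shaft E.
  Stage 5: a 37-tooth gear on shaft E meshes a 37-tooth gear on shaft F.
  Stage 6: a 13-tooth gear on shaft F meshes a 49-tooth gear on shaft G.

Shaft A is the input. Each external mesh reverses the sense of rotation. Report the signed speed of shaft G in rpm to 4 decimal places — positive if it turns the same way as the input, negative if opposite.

+196.8325 rpm (same as input, |ω| = 196.8325 rpm)

Stage 1 [32T→95T]: ω = 1006.0000×32/95 = 338.8632 rpm, dir flips to −; running = −338.8632
Stage 2 [89T→51T]: ω = 338.8632×89/51 = 591.3494 rpm, dir flips to +; running = +591.3494
Stage 3 [50T→61T]: ω = 591.3494×50/61 = 484.7126 rpm, dir flips to −; running = −484.7126
Stage 4 [75T→49T]: ω = 484.7126×75/49 = 741.9071 rpm, dir flips to +; running = +741.9071
Stage 5 [37T→37T]: ω = 741.9071×37/37 = 741.9071 rpm, dir flips to −; running = −741.9071
Stage 6 [13T→49T]: ω = 741.9071×13/49 = 196.8325 rpm, dir flips to +; running = +196.8325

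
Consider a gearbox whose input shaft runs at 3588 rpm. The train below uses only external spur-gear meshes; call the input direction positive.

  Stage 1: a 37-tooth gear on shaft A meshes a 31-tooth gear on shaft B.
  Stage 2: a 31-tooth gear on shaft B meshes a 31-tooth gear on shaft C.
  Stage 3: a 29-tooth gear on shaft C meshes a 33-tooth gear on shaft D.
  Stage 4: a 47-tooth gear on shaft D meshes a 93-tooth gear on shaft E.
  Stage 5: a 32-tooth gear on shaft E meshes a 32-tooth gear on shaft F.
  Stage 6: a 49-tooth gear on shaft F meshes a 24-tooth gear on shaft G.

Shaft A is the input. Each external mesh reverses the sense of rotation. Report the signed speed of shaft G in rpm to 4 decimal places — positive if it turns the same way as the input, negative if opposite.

+3883.0794 rpm (same as input, |ω| = 3883.0794 rpm)

Stage 1 [37T→31T]: ω = 3588.0000×37/31 = 4282.4516 rpm, dir flips to −; running = −4282.4516
Stage 2 [31T→31T]: ω = 4282.4516×31/31 = 4282.4516 rpm, dir flips to +; running = +4282.4516
Stage 3 [29T→33T]: ω = 4282.4516×29/33 = 3763.3666 rpm, dir flips to −; running = −3763.3666
Stage 4 [47T→93T]: ω = 3763.3666×47/93 = 1901.9164 rpm, dir flips to +; running = +1901.9164
Stage 5 [32T→32T]: ω = 1901.9164×32/32 = 1901.9164 rpm, dir flips to −; running = −1901.9164
Stage 6 [49T→24T]: ω = 1901.9164×49/24 = 3883.0794 rpm, dir flips to +; running = +3883.0794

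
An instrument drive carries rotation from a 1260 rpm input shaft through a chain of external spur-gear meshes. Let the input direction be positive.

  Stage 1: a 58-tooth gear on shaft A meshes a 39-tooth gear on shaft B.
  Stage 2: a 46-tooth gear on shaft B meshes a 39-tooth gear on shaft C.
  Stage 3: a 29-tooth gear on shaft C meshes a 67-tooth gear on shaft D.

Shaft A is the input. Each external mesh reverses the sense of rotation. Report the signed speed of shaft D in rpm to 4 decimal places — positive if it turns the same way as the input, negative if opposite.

-956.6440 rpm (opposite to input, |ω| = 956.6440 rpm)

Stage 1 [58T→39T]: ω = 1260.0000×58/39 = 1873.8462 rpm, dir flips to −; running = −1873.8462
Stage 2 [46T→39T]: ω = 1873.8462×46/39 = 2210.1775 rpm, dir flips to +; running = +2210.1775
Stage 3 [29T→67T]: ω = 2210.1775×29/67 = 956.6440 rpm, dir flips to −; running = −956.6440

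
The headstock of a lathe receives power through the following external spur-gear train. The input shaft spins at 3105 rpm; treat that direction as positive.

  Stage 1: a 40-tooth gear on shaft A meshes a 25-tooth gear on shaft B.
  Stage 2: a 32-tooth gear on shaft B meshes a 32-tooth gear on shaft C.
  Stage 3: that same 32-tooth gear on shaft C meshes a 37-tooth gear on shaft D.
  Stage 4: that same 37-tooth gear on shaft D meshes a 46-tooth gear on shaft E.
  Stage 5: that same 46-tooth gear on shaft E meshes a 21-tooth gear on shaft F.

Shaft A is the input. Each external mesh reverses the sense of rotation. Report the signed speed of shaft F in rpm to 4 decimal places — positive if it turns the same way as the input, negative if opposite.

Stage 1 [40T→25T]: ω = 3105.0000×40/25 = 4968.0000 rpm, dir flips to −; running = −4968.0000
Stage 2 [32T→32T]: ω = 4968.0000×32/32 = 4968.0000 rpm, dir flips to +; running = +4968.0000
Stage 3 [32T→37T]: ω = 4968.0000×32/37 = 4296.6486 rpm, dir flips to −; running = −4296.6486
Stage 4 [37T→46T]: ω = 4296.6486×37/46 = 3456.0000 rpm, dir flips to +; running = +3456.0000
Stage 5 [46T→21T]: ω = 3456.0000×46/21 = 7570.2857 rpm, dir flips to −; running = −7570.2857

-7570.2857 rpm (opposite to input, |ω| = 7570.2857 rpm)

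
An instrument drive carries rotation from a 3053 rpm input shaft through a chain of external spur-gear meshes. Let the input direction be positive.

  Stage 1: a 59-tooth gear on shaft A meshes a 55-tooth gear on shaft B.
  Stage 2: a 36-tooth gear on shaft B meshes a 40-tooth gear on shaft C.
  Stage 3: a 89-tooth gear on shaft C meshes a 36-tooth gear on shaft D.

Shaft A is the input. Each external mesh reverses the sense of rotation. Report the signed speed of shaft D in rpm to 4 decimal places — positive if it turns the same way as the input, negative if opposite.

-7286.9559 rpm (opposite to input, |ω| = 7286.9559 rpm)

Stage 1 [59T→55T]: ω = 3053.0000×59/55 = 3275.0364 rpm, dir flips to −; running = −3275.0364
Stage 2 [36T→40T]: ω = 3275.0364×36/40 = 2947.5327 rpm, dir flips to +; running = +2947.5327
Stage 3 [89T→36T]: ω = 2947.5327×89/36 = 7286.9559 rpm, dir flips to −; running = −7286.9559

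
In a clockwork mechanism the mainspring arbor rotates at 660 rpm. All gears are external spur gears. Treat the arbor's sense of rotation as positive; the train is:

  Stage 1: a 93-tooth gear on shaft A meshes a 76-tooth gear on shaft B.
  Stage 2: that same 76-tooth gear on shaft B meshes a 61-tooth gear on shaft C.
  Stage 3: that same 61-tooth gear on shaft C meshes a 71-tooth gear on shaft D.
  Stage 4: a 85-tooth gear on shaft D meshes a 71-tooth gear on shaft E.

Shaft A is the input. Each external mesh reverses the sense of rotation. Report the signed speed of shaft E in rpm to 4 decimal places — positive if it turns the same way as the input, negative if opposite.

+1034.9732 rpm (same as input, |ω| = 1034.9732 rpm)

Stage 1 [93T→76T]: ω = 660.0000×93/76 = 807.6316 rpm, dir flips to −; running = −807.6316
Stage 2 [76T→61T]: ω = 807.6316×76/61 = 1006.2295 rpm, dir flips to +; running = +1006.2295
Stage 3 [61T→71T]: ω = 1006.2295×61/71 = 864.5070 rpm, dir flips to −; running = −864.5070
Stage 4 [85T→71T]: ω = 864.5070×85/71 = 1034.9732 rpm, dir flips to +; running = +1034.9732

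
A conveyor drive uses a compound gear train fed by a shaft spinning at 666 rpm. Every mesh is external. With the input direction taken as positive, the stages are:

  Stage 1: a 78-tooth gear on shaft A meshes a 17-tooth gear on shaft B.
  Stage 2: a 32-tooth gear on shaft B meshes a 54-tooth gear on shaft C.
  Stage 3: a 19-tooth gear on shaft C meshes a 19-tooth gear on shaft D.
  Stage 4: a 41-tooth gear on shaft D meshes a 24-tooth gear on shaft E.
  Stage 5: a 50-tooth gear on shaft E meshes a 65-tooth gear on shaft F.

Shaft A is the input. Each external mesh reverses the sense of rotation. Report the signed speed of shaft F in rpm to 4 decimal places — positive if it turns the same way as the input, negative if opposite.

-2379.6078 rpm (opposite to input, |ω| = 2379.6078 rpm)

Stage 1 [78T→17T]: ω = 666.0000×78/17 = 3055.7647 rpm, dir flips to −; running = −3055.7647
Stage 2 [32T→54T]: ω = 3055.7647×32/54 = 1810.8235 rpm, dir flips to +; running = +1810.8235
Stage 3 [19T→19T]: ω = 1810.8235×19/19 = 1810.8235 rpm, dir flips to −; running = −1810.8235
Stage 4 [41T→24T]: ω = 1810.8235×41/24 = 3093.4902 rpm, dir flips to +; running = +3093.4902
Stage 5 [50T→65T]: ω = 3093.4902×50/65 = 2379.6078 rpm, dir flips to −; running = −2379.6078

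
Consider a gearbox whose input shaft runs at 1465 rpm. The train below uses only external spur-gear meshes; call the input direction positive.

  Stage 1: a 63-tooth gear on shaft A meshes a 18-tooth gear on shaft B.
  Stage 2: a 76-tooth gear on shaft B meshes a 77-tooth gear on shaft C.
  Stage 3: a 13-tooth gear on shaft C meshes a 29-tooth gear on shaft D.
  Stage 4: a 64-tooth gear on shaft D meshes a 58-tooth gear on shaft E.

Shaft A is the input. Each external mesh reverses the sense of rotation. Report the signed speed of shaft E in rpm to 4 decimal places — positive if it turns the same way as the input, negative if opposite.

Stage 1 [63T→18T]: ω = 1465.0000×63/18 = 5127.5000 rpm, dir flips to −; running = −5127.5000
Stage 2 [76T→77T]: ω = 5127.5000×76/77 = 5060.9091 rpm, dir flips to +; running = +5060.9091
Stage 3 [13T→29T]: ω = 5060.9091×13/29 = 2268.6834 rpm, dir flips to −; running = −2268.6834
Stage 4 [64T→58T]: ω = 2268.6834×64/58 = 2503.3748 rpm, dir flips to +; running = +2503.3748

+2503.3748 rpm (same as input, |ω| = 2503.3748 rpm)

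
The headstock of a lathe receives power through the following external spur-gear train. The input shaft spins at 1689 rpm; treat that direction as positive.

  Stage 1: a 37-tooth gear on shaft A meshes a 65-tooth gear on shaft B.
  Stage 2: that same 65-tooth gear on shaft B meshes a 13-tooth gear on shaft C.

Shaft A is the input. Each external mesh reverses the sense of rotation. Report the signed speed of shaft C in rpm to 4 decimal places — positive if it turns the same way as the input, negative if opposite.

Stage 1 [37T→65T]: ω = 1689.0000×37/65 = 961.4308 rpm, dir flips to −; running = −961.4308
Stage 2 [65T→13T]: ω = 961.4308×65/13 = 4807.1538 rpm, dir flips to +; running = +4807.1538

+4807.1538 rpm (same as input, |ω| = 4807.1538 rpm)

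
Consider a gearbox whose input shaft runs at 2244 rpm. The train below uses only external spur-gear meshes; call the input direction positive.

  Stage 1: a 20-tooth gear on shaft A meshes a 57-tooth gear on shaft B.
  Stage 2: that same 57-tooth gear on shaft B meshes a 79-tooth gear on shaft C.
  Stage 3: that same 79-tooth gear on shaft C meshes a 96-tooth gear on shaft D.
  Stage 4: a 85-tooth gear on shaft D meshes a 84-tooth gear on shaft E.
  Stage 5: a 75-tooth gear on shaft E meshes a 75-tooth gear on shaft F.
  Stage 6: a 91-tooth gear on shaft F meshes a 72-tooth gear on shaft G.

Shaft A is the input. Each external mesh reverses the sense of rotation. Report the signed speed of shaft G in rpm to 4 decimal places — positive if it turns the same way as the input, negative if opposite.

+597.9022 rpm (same as input, |ω| = 597.9022 rpm)

Stage 1 [20T→57T]: ω = 2244.0000×20/57 = 787.3684 rpm, dir flips to −; running = −787.3684
Stage 2 [57T→79T]: ω = 787.3684×57/79 = 568.1013 rpm, dir flips to +; running = +568.1013
Stage 3 [79T→96T]: ω = 568.1013×79/96 = 467.5000 rpm, dir flips to −; running = −467.5000
Stage 4 [85T→84T]: ω = 467.5000×85/84 = 473.0655 rpm, dir flips to +; running = +473.0655
Stage 5 [75T→75T]: ω = 473.0655×75/75 = 473.0655 rpm, dir flips to −; running = −473.0655
Stage 6 [91T→72T]: ω = 473.0655×91/72 = 597.9022 rpm, dir flips to +; running = +597.9022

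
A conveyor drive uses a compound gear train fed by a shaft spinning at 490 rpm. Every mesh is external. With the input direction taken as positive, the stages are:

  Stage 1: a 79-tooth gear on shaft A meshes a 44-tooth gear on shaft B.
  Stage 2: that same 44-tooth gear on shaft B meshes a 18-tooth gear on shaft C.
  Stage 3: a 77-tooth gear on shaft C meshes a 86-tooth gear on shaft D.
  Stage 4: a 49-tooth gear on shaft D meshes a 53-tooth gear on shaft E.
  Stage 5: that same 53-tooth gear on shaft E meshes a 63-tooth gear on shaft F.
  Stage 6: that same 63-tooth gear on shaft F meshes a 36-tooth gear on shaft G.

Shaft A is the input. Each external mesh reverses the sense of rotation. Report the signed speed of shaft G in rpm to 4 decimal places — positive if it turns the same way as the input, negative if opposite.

+2620.8159 rpm (same as input, |ω| = 2620.8159 rpm)

Stage 1 [79T→44T]: ω = 490.0000×79/44 = 879.7727 rpm, dir flips to −; running = −879.7727
Stage 2 [44T→18T]: ω = 879.7727×44/18 = 2150.5556 rpm, dir flips to +; running = +2150.5556
Stage 3 [77T→86T]: ω = 2150.5556×77/86 = 1925.4974 rpm, dir flips to −; running = −1925.4974
Stage 4 [49T→53T]: ω = 1925.4974×49/53 = 1780.1769 rpm, dir flips to +; running = +1780.1769
Stage 5 [53T→63T]: ω = 1780.1769×53/63 = 1497.6091 rpm, dir flips to −; running = −1497.6091
Stage 6 [63T→36T]: ω = 1497.6091×63/36 = 2620.8159 rpm, dir flips to +; running = +2620.8159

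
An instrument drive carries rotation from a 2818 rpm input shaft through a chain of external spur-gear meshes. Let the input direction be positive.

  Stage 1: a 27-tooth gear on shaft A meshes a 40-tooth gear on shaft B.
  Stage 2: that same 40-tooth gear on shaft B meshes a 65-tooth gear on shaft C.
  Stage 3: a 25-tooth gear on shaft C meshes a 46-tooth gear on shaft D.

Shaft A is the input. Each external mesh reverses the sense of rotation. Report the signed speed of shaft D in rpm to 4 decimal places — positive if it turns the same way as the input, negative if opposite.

-636.1706 rpm (opposite to input, |ω| = 636.1706 rpm)

Stage 1 [27T→40T]: ω = 2818.0000×27/40 = 1902.1500 rpm, dir flips to −; running = −1902.1500
Stage 2 [40T→65T]: ω = 1902.1500×40/65 = 1170.5538 rpm, dir flips to +; running = +1170.5538
Stage 3 [25T→46T]: ω = 1170.5538×25/46 = 636.1706 rpm, dir flips to −; running = −636.1706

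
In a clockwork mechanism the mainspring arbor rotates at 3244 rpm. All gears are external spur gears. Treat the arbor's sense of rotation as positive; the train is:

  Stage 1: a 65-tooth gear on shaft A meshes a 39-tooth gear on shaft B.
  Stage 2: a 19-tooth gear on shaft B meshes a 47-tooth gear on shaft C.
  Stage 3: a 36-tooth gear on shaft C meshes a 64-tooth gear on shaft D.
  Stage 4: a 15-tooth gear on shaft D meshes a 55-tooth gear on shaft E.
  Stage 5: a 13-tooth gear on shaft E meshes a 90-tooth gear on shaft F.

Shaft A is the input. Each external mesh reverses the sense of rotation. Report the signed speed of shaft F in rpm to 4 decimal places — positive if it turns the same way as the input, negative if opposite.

Stage 1 [65T→39T]: ω = 3244.0000×65/39 = 5406.6667 rpm, dir flips to −; running = −5406.6667
Stage 2 [19T→47T]: ω = 5406.6667×19/47 = 2185.6738 rpm, dir flips to +; running = +2185.6738
Stage 3 [36T→64T]: ω = 2185.6738×36/64 = 1229.4415 rpm, dir flips to −; running = −1229.4415
Stage 4 [15T→55T]: ω = 1229.4415×15/55 = 335.3022 rpm, dir flips to +; running = +335.3022
Stage 5 [13T→90T]: ω = 335.3022×13/90 = 48.4325 rpm, dir flips to −; running = −48.4325

-48.4325 rpm (opposite to input, |ω| = 48.4325 rpm)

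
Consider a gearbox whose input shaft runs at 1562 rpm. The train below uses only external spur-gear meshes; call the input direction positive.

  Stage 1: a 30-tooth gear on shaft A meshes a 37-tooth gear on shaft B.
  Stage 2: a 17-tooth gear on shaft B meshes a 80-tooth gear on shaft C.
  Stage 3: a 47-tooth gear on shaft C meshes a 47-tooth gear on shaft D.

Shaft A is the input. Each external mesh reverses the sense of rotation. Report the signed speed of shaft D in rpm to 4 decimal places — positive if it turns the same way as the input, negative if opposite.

-269.1284 rpm (opposite to input, |ω| = 269.1284 rpm)

Stage 1 [30T→37T]: ω = 1562.0000×30/37 = 1266.4865 rpm, dir flips to −; running = −1266.4865
Stage 2 [17T→80T]: ω = 1266.4865×17/80 = 269.1284 rpm, dir flips to +; running = +269.1284
Stage 3 [47T→47T]: ω = 269.1284×47/47 = 269.1284 rpm, dir flips to −; running = −269.1284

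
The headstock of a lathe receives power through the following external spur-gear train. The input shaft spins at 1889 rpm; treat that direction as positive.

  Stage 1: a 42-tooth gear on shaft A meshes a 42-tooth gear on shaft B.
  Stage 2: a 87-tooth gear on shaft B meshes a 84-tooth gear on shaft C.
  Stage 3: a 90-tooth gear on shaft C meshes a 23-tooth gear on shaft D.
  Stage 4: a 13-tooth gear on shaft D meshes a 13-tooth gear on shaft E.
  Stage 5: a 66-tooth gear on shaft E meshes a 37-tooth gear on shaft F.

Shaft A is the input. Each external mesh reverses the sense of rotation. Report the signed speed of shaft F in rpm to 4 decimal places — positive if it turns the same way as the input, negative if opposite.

Stage 1 [42T→42T]: ω = 1889.0000×42/42 = 1889.0000 rpm, dir flips to −; running = −1889.0000
Stage 2 [87T→84T]: ω = 1889.0000×87/84 = 1956.4643 rpm, dir flips to +; running = +1956.4643
Stage 3 [90T→23T]: ω = 1956.4643×90/23 = 7655.7298 rpm, dir flips to −; running = −7655.7298
Stage 4 [13T→13T]: ω = 7655.7298×13/13 = 7655.7298 rpm, dir flips to +; running = +7655.7298
Stage 5 [66T→37T]: ω = 7655.7298×66/37 = 13656.1667 rpm, dir flips to −; running = −13656.1667

-13656.1667 rpm (opposite to input, |ω| = 13656.1667 rpm)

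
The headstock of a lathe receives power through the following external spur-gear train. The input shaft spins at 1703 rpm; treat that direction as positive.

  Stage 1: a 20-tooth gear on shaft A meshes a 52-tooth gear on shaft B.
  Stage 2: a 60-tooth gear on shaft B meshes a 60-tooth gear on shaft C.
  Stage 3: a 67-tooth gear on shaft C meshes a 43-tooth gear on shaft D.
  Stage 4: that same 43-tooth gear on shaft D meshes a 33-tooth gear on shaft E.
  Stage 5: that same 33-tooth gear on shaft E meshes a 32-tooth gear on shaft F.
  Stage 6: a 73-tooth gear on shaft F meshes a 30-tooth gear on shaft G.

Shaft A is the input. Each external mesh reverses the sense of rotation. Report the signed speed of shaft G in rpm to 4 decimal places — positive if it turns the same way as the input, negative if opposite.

+3337.0885 rpm (same as input, |ω| = 3337.0885 rpm)

Stage 1 [20T→52T]: ω = 1703.0000×20/52 = 655.0000 rpm, dir flips to −; running = −655.0000
Stage 2 [60T→60T]: ω = 655.0000×60/60 = 655.0000 rpm, dir flips to +; running = +655.0000
Stage 3 [67T→43T]: ω = 655.0000×67/43 = 1020.5814 rpm, dir flips to −; running = −1020.5814
Stage 4 [43T→33T]: ω = 1020.5814×43/33 = 1329.8485 rpm, dir flips to +; running = +1329.8485
Stage 5 [33T→32T]: ω = 1329.8485×33/32 = 1371.4062 rpm, dir flips to −; running = −1371.4062
Stage 6 [73T→30T]: ω = 1371.4062×73/30 = 3337.0885 rpm, dir flips to +; running = +3337.0885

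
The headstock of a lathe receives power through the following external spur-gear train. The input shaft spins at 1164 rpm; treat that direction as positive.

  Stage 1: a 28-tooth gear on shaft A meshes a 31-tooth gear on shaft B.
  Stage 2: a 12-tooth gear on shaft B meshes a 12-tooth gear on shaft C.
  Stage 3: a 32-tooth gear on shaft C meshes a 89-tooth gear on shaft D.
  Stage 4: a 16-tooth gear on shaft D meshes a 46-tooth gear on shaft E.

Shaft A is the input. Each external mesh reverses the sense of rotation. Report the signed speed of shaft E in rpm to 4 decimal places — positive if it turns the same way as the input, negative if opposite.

+131.4836 rpm (same as input, |ω| = 131.4836 rpm)

Stage 1 [28T→31T]: ω = 1164.0000×28/31 = 1051.3548 rpm, dir flips to −; running = −1051.3548
Stage 2 [12T→12T]: ω = 1051.3548×12/12 = 1051.3548 rpm, dir flips to +; running = +1051.3548
Stage 3 [32T→89T]: ω = 1051.3548×32/89 = 378.0152 rpm, dir flips to −; running = −378.0152
Stage 4 [16T→46T]: ω = 378.0152×16/46 = 131.4836 rpm, dir flips to +; running = +131.4836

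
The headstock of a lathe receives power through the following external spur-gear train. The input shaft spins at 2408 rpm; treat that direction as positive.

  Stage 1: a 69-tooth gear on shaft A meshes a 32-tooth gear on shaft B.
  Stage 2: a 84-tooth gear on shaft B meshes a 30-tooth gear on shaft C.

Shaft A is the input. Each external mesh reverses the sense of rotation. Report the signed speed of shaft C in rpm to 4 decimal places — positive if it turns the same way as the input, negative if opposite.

Stage 1 [69T→32T]: ω = 2408.0000×69/32 = 5192.2500 rpm, dir flips to −; running = −5192.2500
Stage 2 [84T→30T]: ω = 5192.2500×84/30 = 14538.3000 rpm, dir flips to +; running = +14538.3000

+14538.3000 rpm (same as input, |ω| = 14538.3000 rpm)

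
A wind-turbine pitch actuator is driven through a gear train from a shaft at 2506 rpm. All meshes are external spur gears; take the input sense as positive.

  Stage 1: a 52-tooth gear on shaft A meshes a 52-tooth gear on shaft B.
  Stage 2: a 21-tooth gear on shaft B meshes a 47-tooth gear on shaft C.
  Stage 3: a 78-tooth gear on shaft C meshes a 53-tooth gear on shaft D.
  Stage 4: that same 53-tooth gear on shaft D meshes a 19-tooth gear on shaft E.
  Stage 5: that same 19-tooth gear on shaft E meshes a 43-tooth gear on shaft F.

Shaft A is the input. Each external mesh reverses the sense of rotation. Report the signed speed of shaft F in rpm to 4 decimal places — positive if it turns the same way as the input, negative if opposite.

Stage 1 [52T→52T]: ω = 2506.0000×52/52 = 2506.0000 rpm, dir flips to −; running = −2506.0000
Stage 2 [21T→47T]: ω = 2506.0000×21/47 = 1119.7021 rpm, dir flips to +; running = +1119.7021
Stage 3 [78T→53T]: ω = 1119.7021×78/53 = 1647.8635 rpm, dir flips to −; running = −1647.8635
Stage 4 [53T→19T]: ω = 1647.8635×53/19 = 4596.6719 rpm, dir flips to +; running = +4596.6719
Stage 5 [19T→43T]: ω = 4596.6719×19/43 = 2031.0876 rpm, dir flips to −; running = −2031.0876

-2031.0876 rpm (opposite to input, |ω| = 2031.0876 rpm)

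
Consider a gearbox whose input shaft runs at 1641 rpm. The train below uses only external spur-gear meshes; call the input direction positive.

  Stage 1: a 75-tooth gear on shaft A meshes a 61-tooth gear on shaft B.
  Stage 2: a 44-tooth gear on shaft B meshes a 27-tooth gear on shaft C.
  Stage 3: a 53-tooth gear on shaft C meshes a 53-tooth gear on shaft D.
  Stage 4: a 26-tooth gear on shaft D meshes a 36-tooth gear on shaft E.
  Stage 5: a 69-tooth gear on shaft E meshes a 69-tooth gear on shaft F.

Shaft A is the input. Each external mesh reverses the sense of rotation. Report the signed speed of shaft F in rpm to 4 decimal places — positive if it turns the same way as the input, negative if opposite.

Stage 1 [75T→61T]: ω = 1641.0000×75/61 = 2017.6230 rpm, dir flips to −; running = −2017.6230
Stage 2 [44T→27T]: ω = 2017.6230×44/27 = 3287.9781 rpm, dir flips to +; running = +3287.9781
Stage 3 [53T→53T]: ω = 3287.9781×53/53 = 3287.9781 rpm, dir flips to −; running = −3287.9781
Stage 4 [26T→36T]: ω = 3287.9781×26/36 = 2374.6509 rpm, dir flips to +; running = +2374.6509
Stage 5 [69T→69T]: ω = 2374.6509×69/69 = 2374.6509 rpm, dir flips to −; running = −2374.6509

-2374.6509 rpm (opposite to input, |ω| = 2374.6509 rpm)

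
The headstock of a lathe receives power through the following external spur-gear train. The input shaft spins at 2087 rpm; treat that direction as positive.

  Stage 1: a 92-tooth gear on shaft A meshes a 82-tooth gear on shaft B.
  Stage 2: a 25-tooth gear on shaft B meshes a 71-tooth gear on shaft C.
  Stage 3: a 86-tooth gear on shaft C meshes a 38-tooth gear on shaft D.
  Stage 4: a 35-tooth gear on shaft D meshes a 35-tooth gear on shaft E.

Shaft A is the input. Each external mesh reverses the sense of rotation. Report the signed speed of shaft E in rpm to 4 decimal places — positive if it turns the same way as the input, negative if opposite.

Stage 1 [92T→82T]: ω = 2087.0000×92/82 = 2341.5122 rpm, dir flips to −; running = −2341.5122
Stage 2 [25T→71T]: ω = 2341.5122×25/71 = 824.4761 rpm, dir flips to +; running = +824.4761
Stage 3 [86T→38T]: ω = 824.4761×86/38 = 1865.9197 rpm, dir flips to −; running = −1865.9197
Stage 4 [35T→35T]: ω = 1865.9197×35/35 = 1865.9197 rpm, dir flips to +; running = +1865.9197

+1865.9197 rpm (same as input, |ω| = 1865.9197 rpm)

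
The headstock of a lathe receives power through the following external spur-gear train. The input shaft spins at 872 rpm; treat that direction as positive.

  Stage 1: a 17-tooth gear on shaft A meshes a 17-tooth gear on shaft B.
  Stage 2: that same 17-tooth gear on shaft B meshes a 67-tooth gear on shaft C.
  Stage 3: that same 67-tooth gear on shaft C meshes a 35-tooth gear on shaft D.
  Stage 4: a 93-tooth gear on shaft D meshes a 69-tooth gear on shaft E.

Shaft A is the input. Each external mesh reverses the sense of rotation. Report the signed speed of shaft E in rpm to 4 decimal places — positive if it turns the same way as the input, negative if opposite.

+570.8621 rpm (same as input, |ω| = 570.8621 rpm)

Stage 1 [17T→17T]: ω = 872.0000×17/17 = 872.0000 rpm, dir flips to −; running = −872.0000
Stage 2 [17T→67T]: ω = 872.0000×17/67 = 221.2537 rpm, dir flips to +; running = +221.2537
Stage 3 [67T→35T]: ω = 221.2537×67/35 = 423.5429 rpm, dir flips to −; running = −423.5429
Stage 4 [93T→69T]: ω = 423.5429×93/69 = 570.8621 rpm, dir flips to +; running = +570.8621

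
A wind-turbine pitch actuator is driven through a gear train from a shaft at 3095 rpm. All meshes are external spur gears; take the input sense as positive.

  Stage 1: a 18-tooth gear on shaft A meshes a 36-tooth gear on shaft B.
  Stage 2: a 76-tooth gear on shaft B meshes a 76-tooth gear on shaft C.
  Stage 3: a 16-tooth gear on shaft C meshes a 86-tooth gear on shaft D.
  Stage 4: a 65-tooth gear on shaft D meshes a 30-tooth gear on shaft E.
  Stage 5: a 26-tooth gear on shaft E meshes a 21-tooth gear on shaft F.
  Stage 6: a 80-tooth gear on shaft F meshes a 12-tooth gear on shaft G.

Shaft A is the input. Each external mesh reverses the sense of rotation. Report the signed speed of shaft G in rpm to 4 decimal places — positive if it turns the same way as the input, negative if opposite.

+5148.8126 rpm (same as input, |ω| = 5148.8126 rpm)

Stage 1 [18T→36T]: ω = 3095.0000×18/36 = 1547.5000 rpm, dir flips to −; running = −1547.5000
Stage 2 [76T→76T]: ω = 1547.5000×76/76 = 1547.5000 rpm, dir flips to +; running = +1547.5000
Stage 3 [16T→86T]: ω = 1547.5000×16/86 = 287.9070 rpm, dir flips to −; running = −287.9070
Stage 4 [65T→30T]: ω = 287.9070×65/30 = 623.7984 rpm, dir flips to +; running = +623.7984
Stage 5 [26T→21T]: ω = 623.7984×26/21 = 772.3219 rpm, dir flips to −; running = −772.3219
Stage 6 [80T→12T]: ω = 772.3219×80/12 = 5148.8126 rpm, dir flips to +; running = +5148.8126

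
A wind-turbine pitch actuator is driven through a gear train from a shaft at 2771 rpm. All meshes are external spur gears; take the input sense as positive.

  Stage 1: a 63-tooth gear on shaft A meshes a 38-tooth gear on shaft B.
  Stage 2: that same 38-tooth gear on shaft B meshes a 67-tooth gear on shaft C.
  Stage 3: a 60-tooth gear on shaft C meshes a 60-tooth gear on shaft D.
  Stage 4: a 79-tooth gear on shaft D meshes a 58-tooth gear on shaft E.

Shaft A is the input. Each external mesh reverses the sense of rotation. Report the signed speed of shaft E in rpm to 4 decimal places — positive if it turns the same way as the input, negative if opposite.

+3548.9622 rpm (same as input, |ω| = 3548.9622 rpm)

Stage 1 [63T→38T]: ω = 2771.0000×63/38 = 4594.0263 rpm, dir flips to −; running = −4594.0263
Stage 2 [38T→67T]: ω = 4594.0263×38/67 = 2605.5672 rpm, dir flips to +; running = +2605.5672
Stage 3 [60T→60T]: ω = 2605.5672×60/60 = 2605.5672 rpm, dir flips to −; running = −2605.5672
Stage 4 [79T→58T]: ω = 2605.5672×79/58 = 3548.9622 rpm, dir flips to +; running = +3548.9622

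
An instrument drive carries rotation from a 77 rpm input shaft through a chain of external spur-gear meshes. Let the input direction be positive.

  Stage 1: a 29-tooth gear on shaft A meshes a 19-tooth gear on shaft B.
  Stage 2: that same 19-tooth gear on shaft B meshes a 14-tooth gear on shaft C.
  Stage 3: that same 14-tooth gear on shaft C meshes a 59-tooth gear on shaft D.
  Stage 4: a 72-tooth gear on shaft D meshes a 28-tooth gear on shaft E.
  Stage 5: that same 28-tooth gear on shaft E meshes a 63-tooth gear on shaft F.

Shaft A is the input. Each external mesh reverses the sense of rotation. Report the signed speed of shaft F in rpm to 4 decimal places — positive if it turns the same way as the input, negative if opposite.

Stage 1 [29T→19T]: ω = 77.0000×29/19 = 117.5263 rpm, dir flips to −; running = −117.5263
Stage 2 [19T→14T]: ω = 117.5263×19/14 = 159.5000 rpm, dir flips to +; running = +159.5000
Stage 3 [14T→59T]: ω = 159.5000×14/59 = 37.8475 rpm, dir flips to −; running = −37.8475
Stage 4 [72T→28T]: ω = 37.8475×72/28 = 97.3220 rpm, dir flips to +; running = +97.3220
Stage 5 [28T→63T]: ω = 97.3220×28/63 = 43.2542 rpm, dir flips to −; running = −43.2542

-43.2542 rpm (opposite to input, |ω| = 43.2542 rpm)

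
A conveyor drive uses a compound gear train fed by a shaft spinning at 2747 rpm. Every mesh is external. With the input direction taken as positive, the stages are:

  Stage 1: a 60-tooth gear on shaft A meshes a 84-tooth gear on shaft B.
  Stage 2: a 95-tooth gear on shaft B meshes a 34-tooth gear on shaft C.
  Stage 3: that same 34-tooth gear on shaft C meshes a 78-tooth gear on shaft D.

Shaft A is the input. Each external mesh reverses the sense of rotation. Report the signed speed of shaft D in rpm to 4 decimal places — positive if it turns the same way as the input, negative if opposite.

-2389.7894 rpm (opposite to input, |ω| = 2389.7894 rpm)

Stage 1 [60T→84T]: ω = 2747.0000×60/84 = 1962.1429 rpm, dir flips to −; running = −1962.1429
Stage 2 [95T→34T]: ω = 1962.1429×95/34 = 5482.4580 rpm, dir flips to +; running = +5482.4580
Stage 3 [34T→78T]: ω = 5482.4580×34/78 = 2389.7894 rpm, dir flips to −; running = −2389.7894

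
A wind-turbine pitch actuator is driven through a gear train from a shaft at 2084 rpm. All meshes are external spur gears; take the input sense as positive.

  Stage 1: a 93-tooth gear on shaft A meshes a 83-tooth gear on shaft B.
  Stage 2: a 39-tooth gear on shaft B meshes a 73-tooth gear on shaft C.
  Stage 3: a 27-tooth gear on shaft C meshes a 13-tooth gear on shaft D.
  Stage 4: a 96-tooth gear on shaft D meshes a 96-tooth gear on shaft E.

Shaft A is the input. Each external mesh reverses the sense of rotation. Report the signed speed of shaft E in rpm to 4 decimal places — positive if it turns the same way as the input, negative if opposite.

Stage 1 [93T→83T]: ω = 2084.0000×93/83 = 2335.0843 rpm, dir flips to −; running = −2335.0843
Stage 2 [39T→73T]: ω = 2335.0843×39/73 = 1247.5108 rpm, dir flips to +; running = +1247.5108
Stage 3 [27T→13T]: ω = 1247.5108×27/13 = 2590.9840 rpm, dir flips to −; running = −2590.9840
Stage 4 [96T→96T]: ω = 2590.9840×96/96 = 2590.9840 rpm, dir flips to +; running = +2590.9840

+2590.9840 rpm (same as input, |ω| = 2590.9840 rpm)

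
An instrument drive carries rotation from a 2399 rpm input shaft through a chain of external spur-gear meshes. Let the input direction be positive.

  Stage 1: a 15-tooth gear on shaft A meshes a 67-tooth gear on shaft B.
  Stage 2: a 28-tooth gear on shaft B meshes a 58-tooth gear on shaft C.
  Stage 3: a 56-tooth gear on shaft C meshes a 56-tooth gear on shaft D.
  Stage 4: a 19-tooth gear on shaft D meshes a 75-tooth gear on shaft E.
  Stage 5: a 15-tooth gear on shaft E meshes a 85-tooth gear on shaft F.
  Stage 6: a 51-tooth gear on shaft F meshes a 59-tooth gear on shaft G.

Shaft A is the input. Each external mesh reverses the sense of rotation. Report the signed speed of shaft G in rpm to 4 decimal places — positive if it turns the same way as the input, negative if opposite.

+10.0198 rpm (same as input, |ω| = 10.0198 rpm)

Stage 1 [15T→67T]: ω = 2399.0000×15/67 = 537.0896 rpm, dir flips to −; running = −537.0896
Stage 2 [28T→58T]: ω = 537.0896×28/58 = 259.2846 rpm, dir flips to +; running = +259.2846
Stage 3 [56T→56T]: ω = 259.2846×56/56 = 259.2846 rpm, dir flips to −; running = −259.2846
Stage 4 [19T→75T]: ω = 259.2846×19/75 = 65.6854 rpm, dir flips to +; running = +65.6854
Stage 5 [15T→85T]: ω = 65.6854×15/85 = 11.5915 rpm, dir flips to −; running = −11.5915
Stage 6 [51T→59T]: ω = 11.5915×51/59 = 10.0198 rpm, dir flips to +; running = +10.0198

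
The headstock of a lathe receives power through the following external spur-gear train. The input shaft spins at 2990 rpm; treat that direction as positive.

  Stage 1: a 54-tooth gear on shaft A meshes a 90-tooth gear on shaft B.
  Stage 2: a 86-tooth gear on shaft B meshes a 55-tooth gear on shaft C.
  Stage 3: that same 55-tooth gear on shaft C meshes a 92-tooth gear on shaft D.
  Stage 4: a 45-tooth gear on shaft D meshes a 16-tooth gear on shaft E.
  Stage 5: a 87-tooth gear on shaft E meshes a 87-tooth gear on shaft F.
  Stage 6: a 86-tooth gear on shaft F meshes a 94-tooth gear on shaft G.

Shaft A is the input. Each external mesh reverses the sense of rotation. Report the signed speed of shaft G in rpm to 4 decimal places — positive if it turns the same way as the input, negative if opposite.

+4315.1529 rpm (same as input, |ω| = 4315.1529 rpm)

Stage 1 [54T→90T]: ω = 2990.0000×54/90 = 1794.0000 rpm, dir flips to −; running = −1794.0000
Stage 2 [86T→55T]: ω = 1794.0000×86/55 = 2805.1636 rpm, dir flips to +; running = +2805.1636
Stage 3 [55T→92T]: ω = 2805.1636×55/92 = 1677.0000 rpm, dir flips to −; running = −1677.0000
Stage 4 [45T→16T]: ω = 1677.0000×45/16 = 4716.5625 rpm, dir flips to +; running = +4716.5625
Stage 5 [87T→87T]: ω = 4716.5625×87/87 = 4716.5625 rpm, dir flips to −; running = −4716.5625
Stage 6 [86T→94T]: ω = 4716.5625×86/94 = 4315.1529 rpm, dir flips to +; running = +4315.1529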